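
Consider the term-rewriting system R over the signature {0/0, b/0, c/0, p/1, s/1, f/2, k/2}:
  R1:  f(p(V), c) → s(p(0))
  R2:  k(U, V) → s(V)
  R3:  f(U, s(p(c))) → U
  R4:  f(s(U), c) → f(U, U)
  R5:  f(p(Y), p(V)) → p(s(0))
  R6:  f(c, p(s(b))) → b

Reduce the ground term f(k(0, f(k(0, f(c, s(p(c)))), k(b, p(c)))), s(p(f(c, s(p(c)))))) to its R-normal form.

s(s(c))

1. f(k(0, f(k(0, f(c, s(p(c)))), k(b, p(c)))), s(p(f(c, s(p(c))))))  →  f(s(f(k(0, f(c, s(p(c)))), k(b, p(c)))), s(p(f(c, s(p(c))))))   [R2 at 1]
2. f(s(f(k(0, f(c, s(p(c)))), k(b, p(c)))), s(p(f(c, s(p(c))))))  →  f(s(f(s(f(c, s(p(c)))), k(b, p(c)))), s(p(f(c, s(p(c))))))   [R2 at 1.1.1]
3. f(s(f(s(f(c, s(p(c)))), k(b, p(c)))), s(p(f(c, s(p(c))))))  →  f(s(f(s(c), k(b, p(c)))), s(p(f(c, s(p(c))))))   [R3 at 1.1.1.1]
4. f(s(f(s(c), k(b, p(c)))), s(p(f(c, s(p(c))))))  →  f(s(f(s(c), s(p(c)))), s(p(f(c, s(p(c))))))   [R2 at 1.1.2]
5. f(s(f(s(c), s(p(c)))), s(p(f(c, s(p(c))))))  →  f(s(s(c)), s(p(f(c, s(p(c))))))   [R3 at 1.1]
6. f(s(s(c)), s(p(f(c, s(p(c))))))  →  f(s(s(c)), s(p(c)))   [R3 at 2.1.1]
7. f(s(s(c)), s(p(c)))  →  s(s(c))   [R3 at ε]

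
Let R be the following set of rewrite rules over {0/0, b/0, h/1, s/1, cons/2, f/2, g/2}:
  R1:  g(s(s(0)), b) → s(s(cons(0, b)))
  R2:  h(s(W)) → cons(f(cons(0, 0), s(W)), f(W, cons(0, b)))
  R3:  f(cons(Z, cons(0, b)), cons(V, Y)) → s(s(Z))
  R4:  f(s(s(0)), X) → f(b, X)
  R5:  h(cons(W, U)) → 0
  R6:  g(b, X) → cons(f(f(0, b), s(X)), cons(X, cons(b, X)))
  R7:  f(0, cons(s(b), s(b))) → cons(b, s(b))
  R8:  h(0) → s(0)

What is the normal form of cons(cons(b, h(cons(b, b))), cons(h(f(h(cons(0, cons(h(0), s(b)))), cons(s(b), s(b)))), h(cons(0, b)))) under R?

cons(cons(b, 0), cons(0, 0))

1. cons(cons(b, h(cons(b, b))), cons(h(f(h(cons(0, cons(h(0), s(b)))), cons(s(b), s(b)))), h(cons(0, b))))  →  cons(cons(b, 0), cons(h(f(h(cons(0, cons(h(0), s(b)))), cons(s(b), s(b)))), h(cons(0, b))))   [R5 at 1.2]
2. cons(cons(b, 0), cons(h(f(h(cons(0, cons(h(0), s(b)))), cons(s(b), s(b)))), h(cons(0, b))))  →  cons(cons(b, 0), cons(h(f(0, cons(s(b), s(b)))), h(cons(0, b))))   [R5 at 2.1.1.1]
3. cons(cons(b, 0), cons(h(f(0, cons(s(b), s(b)))), h(cons(0, b))))  →  cons(cons(b, 0), cons(h(cons(b, s(b))), h(cons(0, b))))   [R7 at 2.1.1]
4. cons(cons(b, 0), cons(h(cons(b, s(b))), h(cons(0, b))))  →  cons(cons(b, 0), cons(0, h(cons(0, b))))   [R5 at 2.1]
5. cons(cons(b, 0), cons(0, h(cons(0, b))))  →  cons(cons(b, 0), cons(0, 0))   [R5 at 2.2]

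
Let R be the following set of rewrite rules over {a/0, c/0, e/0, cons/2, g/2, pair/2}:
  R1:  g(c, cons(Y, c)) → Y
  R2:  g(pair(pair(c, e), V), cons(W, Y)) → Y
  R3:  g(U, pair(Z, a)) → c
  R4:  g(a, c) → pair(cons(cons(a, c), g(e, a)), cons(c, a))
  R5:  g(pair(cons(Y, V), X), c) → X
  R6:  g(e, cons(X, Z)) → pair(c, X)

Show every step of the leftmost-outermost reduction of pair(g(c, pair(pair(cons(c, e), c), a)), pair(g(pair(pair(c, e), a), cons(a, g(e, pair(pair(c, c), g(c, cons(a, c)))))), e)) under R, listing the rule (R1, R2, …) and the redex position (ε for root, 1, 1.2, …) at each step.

1. pair(g(c, pair(pair(cons(c, e), c), a)), pair(g(pair(pair(c, e), a), cons(a, g(e, pair(pair(c, c), g(c, cons(a, c)))))), e))  →  pair(c, pair(g(pair(pair(c, e), a), cons(a, g(e, pair(pair(c, c), g(c, cons(a, c)))))), e))   [R3 at 1]
2. pair(c, pair(g(pair(pair(c, e), a), cons(a, g(e, pair(pair(c, c), g(c, cons(a, c)))))), e))  →  pair(c, pair(g(e, pair(pair(c, c), g(c, cons(a, c)))), e))   [R2 at 2.1]
3. pair(c, pair(g(e, pair(pair(c, c), g(c, cons(a, c)))), e))  →  pair(c, pair(g(e, pair(pair(c, c), a)), e))   [R1 at 2.1.2.2]
4. pair(c, pair(g(e, pair(pair(c, c), a)), e))  →  pair(c, pair(c, e))   [R3 at 2.1]

pair(c, pair(c, e))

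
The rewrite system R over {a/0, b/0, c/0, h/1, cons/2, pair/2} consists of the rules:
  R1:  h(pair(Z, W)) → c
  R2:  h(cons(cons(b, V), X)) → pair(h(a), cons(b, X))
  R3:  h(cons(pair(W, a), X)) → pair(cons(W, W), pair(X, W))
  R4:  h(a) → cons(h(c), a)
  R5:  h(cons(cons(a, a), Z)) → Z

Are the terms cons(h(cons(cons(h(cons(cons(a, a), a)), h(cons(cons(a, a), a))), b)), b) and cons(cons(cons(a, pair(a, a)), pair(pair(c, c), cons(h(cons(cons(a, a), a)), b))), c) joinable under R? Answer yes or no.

Reduce t₁ = cons(h(cons(cons(h(cons(cons(a, a), a)), h(cons(cons(a, a), a))), b)), b):
1. cons(h(cons(cons(h(cons(cons(a, a), a)), h(cons(cons(a, a), a))), b)), b)  →  cons(h(cons(cons(a, h(cons(cons(a, a), a))), b)), b)   [R5 at 1.1.1.1]
2. cons(h(cons(cons(a, h(cons(cons(a, a), a))), b)), b)  →  cons(h(cons(cons(a, a), b)), b)   [R5 at 1.1.1.2]
3. cons(h(cons(cons(a, a), b)), b)  →  cons(b, b)   [R5 at 1]

Reduce t₂ = cons(cons(cons(a, pair(a, a)), pair(pair(c, c), cons(h(cons(cons(a, a), a)), b))), c):
1. cons(cons(cons(a, pair(a, a)), pair(pair(c, c), cons(h(cons(cons(a, a), a)), b))), c)  →  cons(cons(cons(a, pair(a, a)), pair(pair(c, c), cons(a, b))), c)   [R5 at 1.2.2.1]

no — NF(t₁) = cons(b, b), NF(t₂) = cons(cons(cons(a, pair(a, a)), pair(pair(c, c), cons(a, b))), c)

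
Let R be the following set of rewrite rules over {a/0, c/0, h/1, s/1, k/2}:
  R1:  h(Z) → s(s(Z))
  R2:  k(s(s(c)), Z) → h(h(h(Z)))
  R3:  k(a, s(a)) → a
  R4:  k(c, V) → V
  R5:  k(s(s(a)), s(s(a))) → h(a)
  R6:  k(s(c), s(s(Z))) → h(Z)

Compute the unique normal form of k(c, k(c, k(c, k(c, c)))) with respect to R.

c

1. k(c, k(c, k(c, k(c, c))))  →  k(c, k(c, k(c, c)))   [R4 at ε]
2. k(c, k(c, k(c, c)))  →  k(c, k(c, c))   [R4 at ε]
3. k(c, k(c, c))  →  k(c, c)   [R4 at ε]
4. k(c, c)  →  c   [R4 at ε]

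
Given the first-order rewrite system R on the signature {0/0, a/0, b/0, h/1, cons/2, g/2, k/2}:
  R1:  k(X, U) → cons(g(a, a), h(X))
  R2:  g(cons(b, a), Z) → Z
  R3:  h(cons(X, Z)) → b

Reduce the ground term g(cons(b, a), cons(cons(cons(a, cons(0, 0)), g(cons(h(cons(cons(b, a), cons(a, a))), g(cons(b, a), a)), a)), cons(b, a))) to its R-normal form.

cons(cons(cons(a, cons(0, 0)), a), cons(b, a))

1. g(cons(b, a), cons(cons(cons(a, cons(0, 0)), g(cons(h(cons(cons(b, a), cons(a, a))), g(cons(b, a), a)), a)), cons(b, a)))  →  cons(cons(cons(a, cons(0, 0)), g(cons(h(cons(cons(b, a), cons(a, a))), g(cons(b, a), a)), a)), cons(b, a))   [R2 at ε]
2. cons(cons(cons(a, cons(0, 0)), g(cons(h(cons(cons(b, a), cons(a, a))), g(cons(b, a), a)), a)), cons(b, a))  →  cons(cons(cons(a, cons(0, 0)), g(cons(b, g(cons(b, a), a)), a)), cons(b, a))   [R3 at 1.2.1.1]
3. cons(cons(cons(a, cons(0, 0)), g(cons(b, g(cons(b, a), a)), a)), cons(b, a))  →  cons(cons(cons(a, cons(0, 0)), g(cons(b, a), a)), cons(b, a))   [R2 at 1.2.1.2]
4. cons(cons(cons(a, cons(0, 0)), g(cons(b, a), a)), cons(b, a))  →  cons(cons(cons(a, cons(0, 0)), a), cons(b, a))   [R2 at 1.2]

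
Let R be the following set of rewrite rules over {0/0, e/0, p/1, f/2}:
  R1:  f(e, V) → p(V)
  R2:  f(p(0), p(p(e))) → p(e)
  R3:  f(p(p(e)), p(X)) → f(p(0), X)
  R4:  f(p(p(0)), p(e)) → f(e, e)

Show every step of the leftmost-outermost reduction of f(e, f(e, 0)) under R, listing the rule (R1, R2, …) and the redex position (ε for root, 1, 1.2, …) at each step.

p(p(0))

1. f(e, f(e, 0))  →  p(f(e, 0))   [R1 at ε]
2. p(f(e, 0))  →  p(p(0))   [R1 at 1]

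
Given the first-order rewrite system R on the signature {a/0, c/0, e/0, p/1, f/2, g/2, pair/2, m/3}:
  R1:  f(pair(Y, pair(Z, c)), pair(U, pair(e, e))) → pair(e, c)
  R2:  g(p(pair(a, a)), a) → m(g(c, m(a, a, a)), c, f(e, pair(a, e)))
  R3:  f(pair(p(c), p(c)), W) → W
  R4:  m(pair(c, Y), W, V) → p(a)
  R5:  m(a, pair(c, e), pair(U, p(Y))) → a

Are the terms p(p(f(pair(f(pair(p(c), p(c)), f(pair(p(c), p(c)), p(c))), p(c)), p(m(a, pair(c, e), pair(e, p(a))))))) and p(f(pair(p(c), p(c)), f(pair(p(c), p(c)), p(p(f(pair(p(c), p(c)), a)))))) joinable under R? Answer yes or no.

yes — NF(t₁) = p(p(p(a))), NF(t₂) = p(p(p(a)))

Reduce t₁ = p(p(f(pair(f(pair(p(c), p(c)), f(pair(p(c), p(c)), p(c))), p(c)), p(m(a, pair(c, e), pair(e, p(a))))))):
1. p(p(f(pair(f(pair(p(c), p(c)), f(pair(p(c), p(c)), p(c))), p(c)), p(m(a, pair(c, e), pair(e, p(a)))))))  →  p(p(f(pair(f(pair(p(c), p(c)), p(c)), p(c)), p(m(a, pair(c, e), pair(e, p(a)))))))   [R3 at 1.1.1.1]
2. p(p(f(pair(f(pair(p(c), p(c)), p(c)), p(c)), p(m(a, pair(c, e), pair(e, p(a)))))))  →  p(p(f(pair(p(c), p(c)), p(m(a, pair(c, e), pair(e, p(a)))))))   [R3 at 1.1.1.1]
3. p(p(f(pair(p(c), p(c)), p(m(a, pair(c, e), pair(e, p(a)))))))  →  p(p(p(m(a, pair(c, e), pair(e, p(a))))))   [R3 at 1.1]
4. p(p(p(m(a, pair(c, e), pair(e, p(a))))))  →  p(p(p(a)))   [R5 at 1.1.1]

Reduce t₂ = p(f(pair(p(c), p(c)), f(pair(p(c), p(c)), p(p(f(pair(p(c), p(c)), a)))))):
1. p(f(pair(p(c), p(c)), f(pair(p(c), p(c)), p(p(f(pair(p(c), p(c)), a))))))  →  p(f(pair(p(c), p(c)), p(p(f(pair(p(c), p(c)), a)))))   [R3 at 1]
2. p(f(pair(p(c), p(c)), p(p(f(pair(p(c), p(c)), a)))))  →  p(p(p(f(pair(p(c), p(c)), a))))   [R3 at 1]
3. p(p(p(f(pair(p(c), p(c)), a))))  →  p(p(p(a)))   [R3 at 1.1.1]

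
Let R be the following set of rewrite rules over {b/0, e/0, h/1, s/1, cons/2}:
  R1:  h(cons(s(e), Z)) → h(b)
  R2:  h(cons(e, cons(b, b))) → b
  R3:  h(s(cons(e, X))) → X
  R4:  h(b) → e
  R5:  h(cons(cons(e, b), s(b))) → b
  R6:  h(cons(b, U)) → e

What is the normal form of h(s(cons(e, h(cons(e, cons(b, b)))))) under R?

1. h(s(cons(e, h(cons(e, cons(b, b))))))  →  h(cons(e, cons(b, b)))   [R3 at ε]
2. h(cons(e, cons(b, b)))  →  b   [R2 at ε]

b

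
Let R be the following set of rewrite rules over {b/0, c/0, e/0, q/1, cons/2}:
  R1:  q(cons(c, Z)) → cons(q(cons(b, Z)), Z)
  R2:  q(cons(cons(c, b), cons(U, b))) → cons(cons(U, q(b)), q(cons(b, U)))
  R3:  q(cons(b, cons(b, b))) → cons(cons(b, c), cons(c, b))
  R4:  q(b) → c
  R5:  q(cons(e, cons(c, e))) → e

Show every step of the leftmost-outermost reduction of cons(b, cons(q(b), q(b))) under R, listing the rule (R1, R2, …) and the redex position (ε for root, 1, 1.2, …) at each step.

cons(b, cons(c, c))

1. cons(b, cons(q(b), q(b)))  →  cons(b, cons(c, q(b)))   [R4 at 2.1]
2. cons(b, cons(c, q(b)))  →  cons(b, cons(c, c))   [R4 at 2.2]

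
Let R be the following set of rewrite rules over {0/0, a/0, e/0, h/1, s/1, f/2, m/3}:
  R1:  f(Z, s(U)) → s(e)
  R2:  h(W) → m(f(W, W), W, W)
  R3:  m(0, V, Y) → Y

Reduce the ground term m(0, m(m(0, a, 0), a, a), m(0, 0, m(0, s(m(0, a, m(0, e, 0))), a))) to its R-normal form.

1. m(0, m(m(0, a, 0), a, a), m(0, 0, m(0, s(m(0, a, m(0, e, 0))), a)))  →  m(0, 0, m(0, s(m(0, a, m(0, e, 0))), a))   [R3 at ε]
2. m(0, 0, m(0, s(m(0, a, m(0, e, 0))), a))  →  m(0, s(m(0, a, m(0, e, 0))), a)   [R3 at ε]
3. m(0, s(m(0, a, m(0, e, 0))), a)  →  a   [R3 at ε]

a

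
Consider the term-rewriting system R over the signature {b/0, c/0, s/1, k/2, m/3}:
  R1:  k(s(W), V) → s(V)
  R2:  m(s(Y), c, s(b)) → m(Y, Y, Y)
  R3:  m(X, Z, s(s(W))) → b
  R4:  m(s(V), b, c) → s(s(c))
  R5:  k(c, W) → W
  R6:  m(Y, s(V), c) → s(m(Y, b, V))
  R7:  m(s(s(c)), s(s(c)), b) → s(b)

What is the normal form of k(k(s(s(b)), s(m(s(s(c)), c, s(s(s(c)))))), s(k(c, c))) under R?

s(s(c))

1. k(k(s(s(b)), s(m(s(s(c)), c, s(s(s(c)))))), s(k(c, c)))  →  k(s(s(m(s(s(c)), c, s(s(s(c)))))), s(k(c, c)))   [R1 at 1]
2. k(s(s(m(s(s(c)), c, s(s(s(c)))))), s(k(c, c)))  →  s(s(k(c, c)))   [R1 at ε]
3. s(s(k(c, c)))  →  s(s(c))   [R5 at 1.1]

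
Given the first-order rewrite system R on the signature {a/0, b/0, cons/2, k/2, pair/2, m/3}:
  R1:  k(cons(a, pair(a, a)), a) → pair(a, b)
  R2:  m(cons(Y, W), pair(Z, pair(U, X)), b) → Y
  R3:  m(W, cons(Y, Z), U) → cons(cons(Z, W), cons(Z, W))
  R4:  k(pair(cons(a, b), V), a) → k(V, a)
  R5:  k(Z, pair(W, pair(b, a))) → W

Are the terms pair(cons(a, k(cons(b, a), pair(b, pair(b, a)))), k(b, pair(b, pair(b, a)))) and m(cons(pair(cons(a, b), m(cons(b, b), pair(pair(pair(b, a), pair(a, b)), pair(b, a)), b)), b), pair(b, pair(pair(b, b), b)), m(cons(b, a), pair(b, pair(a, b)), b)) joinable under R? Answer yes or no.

Reduce t₁ = pair(cons(a, k(cons(b, a), pair(b, pair(b, a)))), k(b, pair(b, pair(b, a)))):
1. pair(cons(a, k(cons(b, a), pair(b, pair(b, a)))), k(b, pair(b, pair(b, a))))  →  pair(cons(a, b), k(b, pair(b, pair(b, a))))   [R5 at 1.2]
2. pair(cons(a, b), k(b, pair(b, pair(b, a))))  →  pair(cons(a, b), b)   [R5 at 2]

Reduce t₂ = m(cons(pair(cons(a, b), m(cons(b, b), pair(pair(pair(b, a), pair(a, b)), pair(b, a)), b)), b), pair(b, pair(pair(b, b), b)), m(cons(b, a), pair(b, pair(a, b)), b)):
1. m(cons(pair(cons(a, b), m(cons(b, b), pair(pair(pair(b, a), pair(a, b)), pair(b, a)), b)), b), pair(b, pair(pair(b, b), b)), m(cons(b, a), pair(b, pair(a, b)), b))  →  m(cons(pair(cons(a, b), b), b), pair(b, pair(pair(b, b), b)), m(cons(b, a), pair(b, pair(a, b)), b))   [R2 at 1.1.2]
2. m(cons(pair(cons(a, b), b), b), pair(b, pair(pair(b, b), b)), m(cons(b, a), pair(b, pair(a, b)), b))  →  m(cons(pair(cons(a, b), b), b), pair(b, pair(pair(b, b), b)), b)   [R2 at 3]
3. m(cons(pair(cons(a, b), b), b), pair(b, pair(pair(b, b), b)), b)  →  pair(cons(a, b), b)   [R2 at ε]

yes — NF(t₁) = pair(cons(a, b), b), NF(t₂) = pair(cons(a, b), b)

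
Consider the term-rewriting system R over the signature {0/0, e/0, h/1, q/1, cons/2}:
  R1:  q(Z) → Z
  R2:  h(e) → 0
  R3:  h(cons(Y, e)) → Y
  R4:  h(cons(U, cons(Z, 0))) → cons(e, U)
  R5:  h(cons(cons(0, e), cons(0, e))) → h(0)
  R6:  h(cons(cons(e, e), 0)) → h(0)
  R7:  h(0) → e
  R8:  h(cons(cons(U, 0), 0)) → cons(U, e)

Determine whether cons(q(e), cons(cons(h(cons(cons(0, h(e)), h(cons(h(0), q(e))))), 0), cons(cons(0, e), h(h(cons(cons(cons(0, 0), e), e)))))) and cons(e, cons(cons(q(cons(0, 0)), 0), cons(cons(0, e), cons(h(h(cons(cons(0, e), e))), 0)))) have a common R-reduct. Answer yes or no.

yes — NF(t₁) = cons(e, cons(cons(cons(0, 0), 0), cons(cons(0, e), cons(0, 0)))), NF(t₂) = cons(e, cons(cons(cons(0, 0), 0), cons(cons(0, e), cons(0, 0))))

Reduce t₁ = cons(q(e), cons(cons(h(cons(cons(0, h(e)), h(cons(h(0), q(e))))), 0), cons(cons(0, e), h(h(cons(cons(cons(0, 0), e), e)))))):
1. cons(q(e), cons(cons(h(cons(cons(0, h(e)), h(cons(h(0), q(e))))), 0), cons(cons(0, e), h(h(cons(cons(cons(0, 0), e), e))))))  →  cons(e, cons(cons(h(cons(cons(0, h(e)), h(cons(h(0), q(e))))), 0), cons(cons(0, e), h(h(cons(cons(cons(0, 0), e), e))))))   [R1 at 1]
2. cons(e, cons(cons(h(cons(cons(0, h(e)), h(cons(h(0), q(e))))), 0), cons(cons(0, e), h(h(cons(cons(cons(0, 0), e), e))))))  →  cons(e, cons(cons(h(cons(cons(0, 0), h(cons(h(0), q(e))))), 0), cons(cons(0, e), h(h(cons(cons(cons(0, 0), e), e))))))   [R2 at 2.1.1.1.1.2]
3. cons(e, cons(cons(h(cons(cons(0, 0), h(cons(h(0), q(e))))), 0), cons(cons(0, e), h(h(cons(cons(cons(0, 0), e), e))))))  →  cons(e, cons(cons(h(cons(cons(0, 0), h(cons(e, q(e))))), 0), cons(cons(0, e), h(h(cons(cons(cons(0, 0), e), e))))))   [R7 at 2.1.1.1.2.1.1]
4. cons(e, cons(cons(h(cons(cons(0, 0), h(cons(e, q(e))))), 0), cons(cons(0, e), h(h(cons(cons(cons(0, 0), e), e))))))  →  cons(e, cons(cons(h(cons(cons(0, 0), h(cons(e, e)))), 0), cons(cons(0, e), h(h(cons(cons(cons(0, 0), e), e))))))   [R1 at 2.1.1.1.2.1.2]
5. cons(e, cons(cons(h(cons(cons(0, 0), h(cons(e, e)))), 0), cons(cons(0, e), h(h(cons(cons(cons(0, 0), e), e))))))  →  cons(e, cons(cons(h(cons(cons(0, 0), e)), 0), cons(cons(0, e), h(h(cons(cons(cons(0, 0), e), e))))))   [R3 at 2.1.1.1.2]
6. cons(e, cons(cons(h(cons(cons(0, 0), e)), 0), cons(cons(0, e), h(h(cons(cons(cons(0, 0), e), e))))))  →  cons(e, cons(cons(cons(0, 0), 0), cons(cons(0, e), h(h(cons(cons(cons(0, 0), e), e))))))   [R3 at 2.1.1]
7. cons(e, cons(cons(cons(0, 0), 0), cons(cons(0, e), h(h(cons(cons(cons(0, 0), e), e))))))  →  cons(e, cons(cons(cons(0, 0), 0), cons(cons(0, e), h(cons(cons(0, 0), e)))))   [R3 at 2.2.2.1]
8. cons(e, cons(cons(cons(0, 0), 0), cons(cons(0, e), h(cons(cons(0, 0), e)))))  →  cons(e, cons(cons(cons(0, 0), 0), cons(cons(0, e), cons(0, 0))))   [R3 at 2.2.2]

Reduce t₂ = cons(e, cons(cons(q(cons(0, 0)), 0), cons(cons(0, e), cons(h(h(cons(cons(0, e), e))), 0)))):
1. cons(e, cons(cons(q(cons(0, 0)), 0), cons(cons(0, e), cons(h(h(cons(cons(0, e), e))), 0))))  →  cons(e, cons(cons(cons(0, 0), 0), cons(cons(0, e), cons(h(h(cons(cons(0, e), e))), 0))))   [R1 at 2.1.1]
2. cons(e, cons(cons(cons(0, 0), 0), cons(cons(0, e), cons(h(h(cons(cons(0, e), e))), 0))))  →  cons(e, cons(cons(cons(0, 0), 0), cons(cons(0, e), cons(h(cons(0, e)), 0))))   [R3 at 2.2.2.1.1]
3. cons(e, cons(cons(cons(0, 0), 0), cons(cons(0, e), cons(h(cons(0, e)), 0))))  →  cons(e, cons(cons(cons(0, 0), 0), cons(cons(0, e), cons(0, 0))))   [R3 at 2.2.2.1]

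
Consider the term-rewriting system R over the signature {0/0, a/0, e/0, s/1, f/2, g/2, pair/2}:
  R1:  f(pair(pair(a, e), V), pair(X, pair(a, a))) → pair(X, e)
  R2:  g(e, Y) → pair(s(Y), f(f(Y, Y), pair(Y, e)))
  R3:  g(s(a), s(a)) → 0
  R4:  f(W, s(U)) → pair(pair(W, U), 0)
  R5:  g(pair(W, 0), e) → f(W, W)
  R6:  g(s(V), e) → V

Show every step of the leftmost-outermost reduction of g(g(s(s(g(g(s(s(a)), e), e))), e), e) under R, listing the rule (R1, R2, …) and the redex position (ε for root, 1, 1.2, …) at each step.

1. g(g(s(s(g(g(s(s(a)), e), e))), e), e)  →  g(s(g(g(s(s(a)), e), e)), e)   [R6 at 1]
2. g(s(g(g(s(s(a)), e), e)), e)  →  g(g(s(s(a)), e), e)   [R6 at ε]
3. g(g(s(s(a)), e), e)  →  g(s(a), e)   [R6 at 1]
4. g(s(a), e)  →  a   [R6 at ε]

a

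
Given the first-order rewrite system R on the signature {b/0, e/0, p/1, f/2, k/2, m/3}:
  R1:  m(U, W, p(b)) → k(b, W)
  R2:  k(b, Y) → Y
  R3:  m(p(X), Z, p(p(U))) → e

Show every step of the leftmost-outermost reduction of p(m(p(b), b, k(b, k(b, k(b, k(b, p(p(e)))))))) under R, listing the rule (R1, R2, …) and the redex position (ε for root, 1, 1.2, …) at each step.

1. p(m(p(b), b, k(b, k(b, k(b, k(b, p(p(e))))))))  →  p(m(p(b), b, k(b, k(b, k(b, p(p(e)))))))   [R2 at 1.3]
2. p(m(p(b), b, k(b, k(b, k(b, p(p(e)))))))  →  p(m(p(b), b, k(b, k(b, p(p(e))))))   [R2 at 1.3]
3. p(m(p(b), b, k(b, k(b, p(p(e))))))  →  p(m(p(b), b, k(b, p(p(e)))))   [R2 at 1.3]
4. p(m(p(b), b, k(b, p(p(e)))))  →  p(m(p(b), b, p(p(e))))   [R2 at 1.3]
5. p(m(p(b), b, p(p(e))))  →  p(e)   [R3 at 1]

p(e)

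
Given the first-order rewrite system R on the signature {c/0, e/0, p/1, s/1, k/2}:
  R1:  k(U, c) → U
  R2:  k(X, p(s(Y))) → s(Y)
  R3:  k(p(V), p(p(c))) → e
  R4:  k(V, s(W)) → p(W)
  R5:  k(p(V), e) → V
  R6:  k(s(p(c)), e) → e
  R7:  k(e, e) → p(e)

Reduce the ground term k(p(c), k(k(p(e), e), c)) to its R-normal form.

1. k(p(c), k(k(p(e), e), c))  →  k(p(c), k(p(e), e))   [R1 at 2]
2. k(p(c), k(p(e), e))  →  k(p(c), e)   [R5 at 2]
3. k(p(c), e)  →  c   [R5 at ε]

c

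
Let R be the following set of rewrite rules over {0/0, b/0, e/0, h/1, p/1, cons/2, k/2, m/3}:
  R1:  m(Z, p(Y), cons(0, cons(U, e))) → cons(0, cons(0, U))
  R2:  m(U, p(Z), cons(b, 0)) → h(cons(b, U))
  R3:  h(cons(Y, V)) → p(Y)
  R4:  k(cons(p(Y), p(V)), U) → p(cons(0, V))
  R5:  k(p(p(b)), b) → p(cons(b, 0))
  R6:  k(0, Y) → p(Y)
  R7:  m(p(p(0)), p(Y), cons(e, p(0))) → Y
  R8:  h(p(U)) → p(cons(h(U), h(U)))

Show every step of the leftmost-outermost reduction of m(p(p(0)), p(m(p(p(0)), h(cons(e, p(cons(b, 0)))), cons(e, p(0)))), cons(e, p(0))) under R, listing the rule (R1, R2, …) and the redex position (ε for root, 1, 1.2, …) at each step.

1. m(p(p(0)), p(m(p(p(0)), h(cons(e, p(cons(b, 0)))), cons(e, p(0)))), cons(e, p(0)))  →  m(p(p(0)), h(cons(e, p(cons(b, 0)))), cons(e, p(0)))   [R7 at ε]
2. m(p(p(0)), h(cons(e, p(cons(b, 0)))), cons(e, p(0)))  →  m(p(p(0)), p(e), cons(e, p(0)))   [R3 at 2]
3. m(p(p(0)), p(e), cons(e, p(0)))  →  e   [R7 at ε]

e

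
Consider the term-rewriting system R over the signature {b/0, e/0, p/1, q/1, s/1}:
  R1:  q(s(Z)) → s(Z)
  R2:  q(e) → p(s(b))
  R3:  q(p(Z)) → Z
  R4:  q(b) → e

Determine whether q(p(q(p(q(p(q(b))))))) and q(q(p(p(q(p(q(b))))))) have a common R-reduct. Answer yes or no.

yes — NF(t₁) = e, NF(t₂) = e

Reduce t₁ = q(p(q(p(q(p(q(b))))))):
1. q(p(q(p(q(p(q(b)))))))  →  q(p(q(p(q(b)))))   [R3 at ε]
2. q(p(q(p(q(b)))))  →  q(p(q(b)))   [R3 at ε]
3. q(p(q(b)))  →  q(b)   [R3 at ε]
4. q(b)  →  e   [R4 at ε]

Reduce t₂ = q(q(p(p(q(p(q(b))))))):
1. q(q(p(p(q(p(q(b)))))))  →  q(p(q(p(q(b)))))   [R3 at 1]
2. q(p(q(p(q(b)))))  →  q(p(q(b)))   [R3 at ε]
3. q(p(q(b)))  →  q(b)   [R3 at ε]
4. q(b)  →  e   [R4 at ε]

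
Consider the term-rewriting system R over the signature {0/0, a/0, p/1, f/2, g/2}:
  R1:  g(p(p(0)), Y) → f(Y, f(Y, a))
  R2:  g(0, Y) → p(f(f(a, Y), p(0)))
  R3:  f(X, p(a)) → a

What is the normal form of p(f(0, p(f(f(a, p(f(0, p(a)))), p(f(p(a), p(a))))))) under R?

p(a)

1. p(f(0, p(f(f(a, p(f(0, p(a)))), p(f(p(a), p(a)))))))  →  p(f(0, p(f(f(a, p(a)), p(f(p(a), p(a)))))))   [R3 at 1.2.1.1.2.1]
2. p(f(0, p(f(f(a, p(a)), p(f(p(a), p(a)))))))  →  p(f(0, p(f(a, p(f(p(a), p(a)))))))   [R3 at 1.2.1.1]
3. p(f(0, p(f(a, p(f(p(a), p(a)))))))  →  p(f(0, p(f(a, p(a)))))   [R3 at 1.2.1.2.1]
4. p(f(0, p(f(a, p(a)))))  →  p(f(0, p(a)))   [R3 at 1.2.1]
5. p(f(0, p(a)))  →  p(a)   [R3 at 1]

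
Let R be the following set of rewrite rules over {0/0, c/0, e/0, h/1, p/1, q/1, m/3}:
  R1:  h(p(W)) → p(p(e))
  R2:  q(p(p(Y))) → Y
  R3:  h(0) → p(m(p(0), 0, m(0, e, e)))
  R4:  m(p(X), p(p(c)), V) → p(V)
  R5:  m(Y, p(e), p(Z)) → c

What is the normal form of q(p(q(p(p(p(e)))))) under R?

1. q(p(q(p(p(p(e))))))  →  q(p(p(e)))   [R2 at 1.1]
2. q(p(p(e)))  →  e   [R2 at ε]

e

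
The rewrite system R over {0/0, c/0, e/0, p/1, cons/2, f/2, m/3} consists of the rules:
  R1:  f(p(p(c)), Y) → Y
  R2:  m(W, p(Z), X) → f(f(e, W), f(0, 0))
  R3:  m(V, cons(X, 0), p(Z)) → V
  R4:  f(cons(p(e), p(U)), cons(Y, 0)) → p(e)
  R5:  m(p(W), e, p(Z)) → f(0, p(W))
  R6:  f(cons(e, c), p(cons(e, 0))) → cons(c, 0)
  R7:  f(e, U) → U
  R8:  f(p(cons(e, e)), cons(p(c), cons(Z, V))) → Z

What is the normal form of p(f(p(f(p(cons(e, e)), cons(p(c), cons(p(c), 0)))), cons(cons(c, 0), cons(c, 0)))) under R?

p(cons(cons(c, 0), cons(c, 0)))

1. p(f(p(f(p(cons(e, e)), cons(p(c), cons(p(c), 0)))), cons(cons(c, 0), cons(c, 0))))  →  p(f(p(p(c)), cons(cons(c, 0), cons(c, 0))))   [R8 at 1.1.1]
2. p(f(p(p(c)), cons(cons(c, 0), cons(c, 0))))  →  p(cons(cons(c, 0), cons(c, 0)))   [R1 at 1]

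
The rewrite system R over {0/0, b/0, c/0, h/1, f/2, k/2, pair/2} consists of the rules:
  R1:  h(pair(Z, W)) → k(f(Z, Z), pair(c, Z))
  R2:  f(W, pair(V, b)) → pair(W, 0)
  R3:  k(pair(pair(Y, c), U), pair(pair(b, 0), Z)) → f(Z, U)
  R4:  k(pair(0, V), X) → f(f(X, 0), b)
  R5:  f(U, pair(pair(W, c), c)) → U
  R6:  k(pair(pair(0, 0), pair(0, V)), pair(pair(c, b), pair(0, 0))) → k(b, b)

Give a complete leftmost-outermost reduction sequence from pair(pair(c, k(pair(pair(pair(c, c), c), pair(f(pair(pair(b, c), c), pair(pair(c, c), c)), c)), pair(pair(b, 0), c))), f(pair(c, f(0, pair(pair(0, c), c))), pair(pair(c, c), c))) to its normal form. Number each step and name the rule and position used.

1. pair(pair(c, k(pair(pair(pair(c, c), c), pair(f(pair(pair(b, c), c), pair(pair(c, c), c)), c)), pair(pair(b, 0), c))), f(pair(c, f(0, pair(pair(0, c), c))), pair(pair(c, c), c)))  →  pair(pair(c, f(c, pair(f(pair(pair(b, c), c), pair(pair(c, c), c)), c))), f(pair(c, f(0, pair(pair(0, c), c))), pair(pair(c, c), c)))   [R3 at 1.2]
2. pair(pair(c, f(c, pair(f(pair(pair(b, c), c), pair(pair(c, c), c)), c))), f(pair(c, f(0, pair(pair(0, c), c))), pair(pair(c, c), c)))  →  pair(pair(c, f(c, pair(pair(pair(b, c), c), c))), f(pair(c, f(0, pair(pair(0, c), c))), pair(pair(c, c), c)))   [R5 at 1.2.2.1]
3. pair(pair(c, f(c, pair(pair(pair(b, c), c), c))), f(pair(c, f(0, pair(pair(0, c), c))), pair(pair(c, c), c)))  →  pair(pair(c, c), f(pair(c, f(0, pair(pair(0, c), c))), pair(pair(c, c), c)))   [R5 at 1.2]
4. pair(pair(c, c), f(pair(c, f(0, pair(pair(0, c), c))), pair(pair(c, c), c)))  →  pair(pair(c, c), pair(c, f(0, pair(pair(0, c), c))))   [R5 at 2]
5. pair(pair(c, c), pair(c, f(0, pair(pair(0, c), c))))  →  pair(pair(c, c), pair(c, 0))   [R5 at 2.2]

pair(pair(c, c), pair(c, 0))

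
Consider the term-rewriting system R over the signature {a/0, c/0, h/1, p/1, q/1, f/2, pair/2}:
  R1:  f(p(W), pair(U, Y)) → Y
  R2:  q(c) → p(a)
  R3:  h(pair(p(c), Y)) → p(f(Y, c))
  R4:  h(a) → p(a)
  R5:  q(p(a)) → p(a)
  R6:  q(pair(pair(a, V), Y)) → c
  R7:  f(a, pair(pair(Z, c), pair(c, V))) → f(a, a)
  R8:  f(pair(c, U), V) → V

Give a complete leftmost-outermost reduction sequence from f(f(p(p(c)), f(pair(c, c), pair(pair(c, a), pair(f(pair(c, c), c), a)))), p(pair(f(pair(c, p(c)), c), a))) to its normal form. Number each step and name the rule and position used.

p(pair(c, a))

1. f(f(p(p(c)), f(pair(c, c), pair(pair(c, a), pair(f(pair(c, c), c), a)))), p(pair(f(pair(c, p(c)), c), a)))  →  f(f(p(p(c)), pair(pair(c, a), pair(f(pair(c, c), c), a))), p(pair(f(pair(c, p(c)), c), a)))   [R8 at 1.2]
2. f(f(p(p(c)), pair(pair(c, a), pair(f(pair(c, c), c), a))), p(pair(f(pair(c, p(c)), c), a)))  →  f(pair(f(pair(c, c), c), a), p(pair(f(pair(c, p(c)), c), a)))   [R1 at 1]
3. f(pair(f(pair(c, c), c), a), p(pair(f(pair(c, p(c)), c), a)))  →  f(pair(c, a), p(pair(f(pair(c, p(c)), c), a)))   [R8 at 1.1]
4. f(pair(c, a), p(pair(f(pair(c, p(c)), c), a)))  →  p(pair(f(pair(c, p(c)), c), a))   [R8 at ε]
5. p(pair(f(pair(c, p(c)), c), a))  →  p(pair(c, a))   [R8 at 1.1]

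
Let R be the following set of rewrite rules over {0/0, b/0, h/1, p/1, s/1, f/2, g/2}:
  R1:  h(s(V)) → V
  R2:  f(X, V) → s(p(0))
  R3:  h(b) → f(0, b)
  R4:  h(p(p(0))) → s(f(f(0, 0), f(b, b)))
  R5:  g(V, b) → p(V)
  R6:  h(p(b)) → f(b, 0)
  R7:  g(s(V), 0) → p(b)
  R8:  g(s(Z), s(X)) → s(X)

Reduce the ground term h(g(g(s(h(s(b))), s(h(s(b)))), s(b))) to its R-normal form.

1. h(g(g(s(h(s(b))), s(h(s(b)))), s(b)))  →  h(g(s(h(s(b))), s(b)))   [R8 at 1.1]
2. h(g(s(h(s(b))), s(b)))  →  h(s(b))   [R8 at 1]
3. h(s(b))  →  b   [R1 at ε]

b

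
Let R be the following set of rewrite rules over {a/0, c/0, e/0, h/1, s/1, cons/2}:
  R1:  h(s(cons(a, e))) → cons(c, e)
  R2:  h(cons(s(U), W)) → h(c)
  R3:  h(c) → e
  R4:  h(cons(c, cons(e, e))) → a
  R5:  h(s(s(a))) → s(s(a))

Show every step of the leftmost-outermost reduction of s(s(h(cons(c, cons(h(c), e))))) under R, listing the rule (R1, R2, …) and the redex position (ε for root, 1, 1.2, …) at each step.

1. s(s(h(cons(c, cons(h(c), e)))))  →  s(s(h(cons(c, cons(e, e)))))   [R3 at 1.1.1.2.1]
2. s(s(h(cons(c, cons(e, e)))))  →  s(s(a))   [R4 at 1.1]

s(s(a))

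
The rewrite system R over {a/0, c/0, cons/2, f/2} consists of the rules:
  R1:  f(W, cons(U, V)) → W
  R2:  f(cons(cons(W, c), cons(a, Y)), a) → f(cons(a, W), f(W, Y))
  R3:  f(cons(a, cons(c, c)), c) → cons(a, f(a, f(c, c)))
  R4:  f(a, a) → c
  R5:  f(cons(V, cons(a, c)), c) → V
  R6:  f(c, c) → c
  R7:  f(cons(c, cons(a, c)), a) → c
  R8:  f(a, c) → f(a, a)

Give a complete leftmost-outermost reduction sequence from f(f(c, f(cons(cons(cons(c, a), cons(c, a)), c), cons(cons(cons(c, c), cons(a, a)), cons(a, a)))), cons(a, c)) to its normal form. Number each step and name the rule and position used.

c

1. f(f(c, f(cons(cons(cons(c, a), cons(c, a)), c), cons(cons(cons(c, c), cons(a, a)), cons(a, a)))), cons(a, c))  →  f(c, f(cons(cons(cons(c, a), cons(c, a)), c), cons(cons(cons(c, c), cons(a, a)), cons(a, a))))   [R1 at ε]
2. f(c, f(cons(cons(cons(c, a), cons(c, a)), c), cons(cons(cons(c, c), cons(a, a)), cons(a, a))))  →  f(c, cons(cons(cons(c, a), cons(c, a)), c))   [R1 at 2]
3. f(c, cons(cons(cons(c, a), cons(c, a)), c))  →  c   [R1 at ε]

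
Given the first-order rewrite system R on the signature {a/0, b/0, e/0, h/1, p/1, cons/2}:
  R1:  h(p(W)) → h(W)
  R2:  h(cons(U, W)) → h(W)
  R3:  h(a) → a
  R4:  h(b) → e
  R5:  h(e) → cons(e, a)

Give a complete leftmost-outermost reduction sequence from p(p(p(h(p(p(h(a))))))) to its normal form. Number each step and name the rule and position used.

p(p(p(a)))

1. p(p(p(h(p(p(h(a)))))))  →  p(p(p(h(p(h(a))))))   [R1 at 1.1.1]
2. p(p(p(h(p(h(a))))))  →  p(p(p(h(h(a)))))   [R1 at 1.1.1]
3. p(p(p(h(h(a)))))  →  p(p(p(h(a))))   [R3 at 1.1.1.1]
4. p(p(p(h(a))))  →  p(p(p(a)))   [R3 at 1.1.1]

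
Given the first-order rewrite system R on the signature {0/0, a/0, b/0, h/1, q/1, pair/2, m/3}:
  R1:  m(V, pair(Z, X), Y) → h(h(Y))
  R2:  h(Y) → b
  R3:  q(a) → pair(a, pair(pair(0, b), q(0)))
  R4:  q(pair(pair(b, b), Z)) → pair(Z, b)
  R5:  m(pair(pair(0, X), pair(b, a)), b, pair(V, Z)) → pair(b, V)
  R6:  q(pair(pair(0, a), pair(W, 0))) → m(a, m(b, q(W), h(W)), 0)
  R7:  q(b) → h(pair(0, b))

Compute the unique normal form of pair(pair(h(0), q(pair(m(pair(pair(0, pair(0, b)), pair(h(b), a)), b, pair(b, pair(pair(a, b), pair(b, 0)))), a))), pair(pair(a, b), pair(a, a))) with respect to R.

1. pair(pair(h(0), q(pair(m(pair(pair(0, pair(0, b)), pair(h(b), a)), b, pair(b, pair(pair(a, b), pair(b, 0)))), a))), pair(pair(a, b), pair(a, a)))  →  pair(pair(b, q(pair(m(pair(pair(0, pair(0, b)), pair(h(b), a)), b, pair(b, pair(pair(a, b), pair(b, 0)))), a))), pair(pair(a, b), pair(a, a)))   [R2 at 1.1]
2. pair(pair(b, q(pair(m(pair(pair(0, pair(0, b)), pair(h(b), a)), b, pair(b, pair(pair(a, b), pair(b, 0)))), a))), pair(pair(a, b), pair(a, a)))  →  pair(pair(b, q(pair(m(pair(pair(0, pair(0, b)), pair(b, a)), b, pair(b, pair(pair(a, b), pair(b, 0)))), a))), pair(pair(a, b), pair(a, a)))   [R2 at 1.2.1.1.1.2.1]
3. pair(pair(b, q(pair(m(pair(pair(0, pair(0, b)), pair(b, a)), b, pair(b, pair(pair(a, b), pair(b, 0)))), a))), pair(pair(a, b), pair(a, a)))  →  pair(pair(b, q(pair(pair(b, b), a))), pair(pair(a, b), pair(a, a)))   [R5 at 1.2.1.1]
4. pair(pair(b, q(pair(pair(b, b), a))), pair(pair(a, b), pair(a, a)))  →  pair(pair(b, pair(a, b)), pair(pair(a, b), pair(a, a)))   [R4 at 1.2]

pair(pair(b, pair(a, b)), pair(pair(a, b), pair(a, a)))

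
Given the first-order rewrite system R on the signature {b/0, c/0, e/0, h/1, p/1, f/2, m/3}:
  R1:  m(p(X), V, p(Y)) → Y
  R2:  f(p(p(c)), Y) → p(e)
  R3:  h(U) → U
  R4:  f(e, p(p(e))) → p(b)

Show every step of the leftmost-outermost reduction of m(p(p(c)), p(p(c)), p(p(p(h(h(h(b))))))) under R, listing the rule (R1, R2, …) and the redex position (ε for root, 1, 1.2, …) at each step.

p(p(b))

1. m(p(p(c)), p(p(c)), p(p(p(h(h(h(b)))))))  →  p(p(h(h(h(b)))))   [R1 at ε]
2. p(p(h(h(h(b)))))  →  p(p(h(h(b))))   [R3 at 1.1]
3. p(p(h(h(b))))  →  p(p(h(b)))   [R3 at 1.1]
4. p(p(h(b)))  →  p(p(b))   [R3 at 1.1]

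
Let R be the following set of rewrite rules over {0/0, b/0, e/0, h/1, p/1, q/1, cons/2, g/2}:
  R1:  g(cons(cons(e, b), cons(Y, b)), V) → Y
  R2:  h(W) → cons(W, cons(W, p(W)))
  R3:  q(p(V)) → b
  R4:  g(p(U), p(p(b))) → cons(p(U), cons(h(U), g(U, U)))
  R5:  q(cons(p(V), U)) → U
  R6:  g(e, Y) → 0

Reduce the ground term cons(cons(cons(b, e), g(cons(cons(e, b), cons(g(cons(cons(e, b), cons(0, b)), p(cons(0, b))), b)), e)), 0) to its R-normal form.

1. cons(cons(cons(b, e), g(cons(cons(e, b), cons(g(cons(cons(e, b), cons(0, b)), p(cons(0, b))), b)), e)), 0)  →  cons(cons(cons(b, e), g(cons(cons(e, b), cons(0, b)), p(cons(0, b)))), 0)   [R1 at 1.2]
2. cons(cons(cons(b, e), g(cons(cons(e, b), cons(0, b)), p(cons(0, b)))), 0)  →  cons(cons(cons(b, e), 0), 0)   [R1 at 1.2]

cons(cons(cons(b, e), 0), 0)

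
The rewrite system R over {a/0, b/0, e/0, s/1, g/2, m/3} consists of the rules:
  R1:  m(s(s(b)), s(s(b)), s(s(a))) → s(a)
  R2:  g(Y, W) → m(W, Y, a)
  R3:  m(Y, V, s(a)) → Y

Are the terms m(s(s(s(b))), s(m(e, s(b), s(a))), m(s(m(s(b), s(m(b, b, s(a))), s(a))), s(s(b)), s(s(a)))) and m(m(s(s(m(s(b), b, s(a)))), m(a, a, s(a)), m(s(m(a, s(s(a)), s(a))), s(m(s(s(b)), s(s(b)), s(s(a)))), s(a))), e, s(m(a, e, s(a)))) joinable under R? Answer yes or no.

Reduce t₁ = m(s(s(s(b))), s(m(e, s(b), s(a))), m(s(m(s(b), s(m(b, b, s(a))), s(a))), s(s(b)), s(s(a)))):
1. m(s(s(s(b))), s(m(e, s(b), s(a))), m(s(m(s(b), s(m(b, b, s(a))), s(a))), s(s(b)), s(s(a))))  →  m(s(s(s(b))), s(e), m(s(m(s(b), s(m(b, b, s(a))), s(a))), s(s(b)), s(s(a))))   [R3 at 2.1]
2. m(s(s(s(b))), s(e), m(s(m(s(b), s(m(b, b, s(a))), s(a))), s(s(b)), s(s(a))))  →  m(s(s(s(b))), s(e), m(s(s(b)), s(s(b)), s(s(a))))   [R3 at 3.1.1]
3. m(s(s(s(b))), s(e), m(s(s(b)), s(s(b)), s(s(a))))  →  m(s(s(s(b))), s(e), s(a))   [R1 at 3]
4. m(s(s(s(b))), s(e), s(a))  →  s(s(s(b)))   [R3 at ε]

Reduce t₂ = m(m(s(s(m(s(b), b, s(a)))), m(a, a, s(a)), m(s(m(a, s(s(a)), s(a))), s(m(s(s(b)), s(s(b)), s(s(a)))), s(a))), e, s(m(a, e, s(a)))):
1. m(m(s(s(m(s(b), b, s(a)))), m(a, a, s(a)), m(s(m(a, s(s(a)), s(a))), s(m(s(s(b)), s(s(b)), s(s(a)))), s(a))), e, s(m(a, e, s(a))))  →  m(m(s(s(s(b))), m(a, a, s(a)), m(s(m(a, s(s(a)), s(a))), s(m(s(s(b)), s(s(b)), s(s(a)))), s(a))), e, s(m(a, e, s(a))))   [R3 at 1.1.1.1]
2. m(m(s(s(s(b))), m(a, a, s(a)), m(s(m(a, s(s(a)), s(a))), s(m(s(s(b)), s(s(b)), s(s(a)))), s(a))), e, s(m(a, e, s(a))))  →  m(m(s(s(s(b))), a, m(s(m(a, s(s(a)), s(a))), s(m(s(s(b)), s(s(b)), s(s(a)))), s(a))), e, s(m(a, e, s(a))))   [R3 at 1.2]
3. m(m(s(s(s(b))), a, m(s(m(a, s(s(a)), s(a))), s(m(s(s(b)), s(s(b)), s(s(a)))), s(a))), e, s(m(a, e, s(a))))  →  m(m(s(s(s(b))), a, s(m(a, s(s(a)), s(a)))), e, s(m(a, e, s(a))))   [R3 at 1.3]
4. m(m(s(s(s(b))), a, s(m(a, s(s(a)), s(a)))), e, s(m(a, e, s(a))))  →  m(m(s(s(s(b))), a, s(a)), e, s(m(a, e, s(a))))   [R3 at 1.3.1]
5. m(m(s(s(s(b))), a, s(a)), e, s(m(a, e, s(a))))  →  m(s(s(s(b))), e, s(m(a, e, s(a))))   [R3 at 1]
6. m(s(s(s(b))), e, s(m(a, e, s(a))))  →  m(s(s(s(b))), e, s(a))   [R3 at 3.1]
7. m(s(s(s(b))), e, s(a))  →  s(s(s(b)))   [R3 at ε]

yes — NF(t₁) = s(s(s(b))), NF(t₂) = s(s(s(b)))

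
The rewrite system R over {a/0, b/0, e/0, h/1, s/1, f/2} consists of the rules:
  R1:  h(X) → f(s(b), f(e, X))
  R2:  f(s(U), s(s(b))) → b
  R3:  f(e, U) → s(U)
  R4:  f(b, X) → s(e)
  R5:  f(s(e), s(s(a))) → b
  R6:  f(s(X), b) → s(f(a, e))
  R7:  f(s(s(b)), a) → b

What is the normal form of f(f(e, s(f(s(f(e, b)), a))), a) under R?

1. f(f(e, s(f(s(f(e, b)), a))), a)  →  f(s(s(f(s(f(e, b)), a))), a)   [R3 at 1]
2. f(s(s(f(s(f(e, b)), a))), a)  →  f(s(s(f(s(s(b)), a))), a)   [R3 at 1.1.1.1.1]
3. f(s(s(f(s(s(b)), a))), a)  →  f(s(s(b)), a)   [R7 at 1.1.1]
4. f(s(s(b)), a)  →  b   [R7 at ε]

b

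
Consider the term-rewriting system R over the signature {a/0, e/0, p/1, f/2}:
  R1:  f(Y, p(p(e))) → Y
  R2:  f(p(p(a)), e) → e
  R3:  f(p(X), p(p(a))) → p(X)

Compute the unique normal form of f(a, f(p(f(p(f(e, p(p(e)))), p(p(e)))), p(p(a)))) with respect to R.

1. f(a, f(p(f(p(f(e, p(p(e)))), p(p(e)))), p(p(a))))  →  f(a, p(f(p(f(e, p(p(e)))), p(p(e)))))   [R3 at 2]
2. f(a, p(f(p(f(e, p(p(e)))), p(p(e)))))  →  f(a, p(p(f(e, p(p(e))))))   [R1 at 2.1]
3. f(a, p(p(f(e, p(p(e))))))  →  f(a, p(p(e)))   [R1 at 2.1.1]
4. f(a, p(p(e)))  →  a   [R1 at ε]

a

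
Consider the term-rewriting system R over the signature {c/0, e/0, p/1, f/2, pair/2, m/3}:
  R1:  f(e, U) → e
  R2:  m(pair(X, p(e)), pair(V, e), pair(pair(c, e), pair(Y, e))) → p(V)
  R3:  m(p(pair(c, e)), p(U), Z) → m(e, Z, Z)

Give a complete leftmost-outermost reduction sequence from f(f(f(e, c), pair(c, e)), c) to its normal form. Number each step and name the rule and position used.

e

1. f(f(f(e, c), pair(c, e)), c)  →  f(f(e, pair(c, e)), c)   [R1 at 1.1]
2. f(f(e, pair(c, e)), c)  →  f(e, c)   [R1 at 1]
3. f(e, c)  →  e   [R1 at ε]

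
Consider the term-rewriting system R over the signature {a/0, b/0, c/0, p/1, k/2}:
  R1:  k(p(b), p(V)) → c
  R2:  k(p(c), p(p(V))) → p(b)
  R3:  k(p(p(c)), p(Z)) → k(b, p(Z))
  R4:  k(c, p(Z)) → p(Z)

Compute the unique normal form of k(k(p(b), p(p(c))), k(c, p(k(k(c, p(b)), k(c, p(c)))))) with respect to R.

1. k(k(p(b), p(p(c))), k(c, p(k(k(c, p(b)), k(c, p(c))))))  →  k(c, k(c, p(k(k(c, p(b)), k(c, p(c))))))   [R1 at 1]
2. k(c, k(c, p(k(k(c, p(b)), k(c, p(c))))))  →  k(c, p(k(k(c, p(b)), k(c, p(c)))))   [R4 at 2]
3. k(c, p(k(k(c, p(b)), k(c, p(c)))))  →  p(k(k(c, p(b)), k(c, p(c))))   [R4 at ε]
4. p(k(k(c, p(b)), k(c, p(c))))  →  p(k(p(b), k(c, p(c))))   [R4 at 1.1]
5. p(k(p(b), k(c, p(c))))  →  p(k(p(b), p(c)))   [R4 at 1.2]
6. p(k(p(b), p(c)))  →  p(c)   [R1 at 1]

p(c)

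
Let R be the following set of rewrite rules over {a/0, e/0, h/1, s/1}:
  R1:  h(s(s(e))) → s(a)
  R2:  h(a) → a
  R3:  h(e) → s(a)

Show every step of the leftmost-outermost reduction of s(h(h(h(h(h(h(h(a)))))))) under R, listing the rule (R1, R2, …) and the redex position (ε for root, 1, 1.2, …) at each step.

s(a)

1. s(h(h(h(h(h(h(h(a))))))))  →  s(h(h(h(h(h(h(a)))))))   [R2 at 1.1.1.1.1.1.1]
2. s(h(h(h(h(h(h(a)))))))  →  s(h(h(h(h(h(a))))))   [R2 at 1.1.1.1.1.1]
3. s(h(h(h(h(h(a))))))  →  s(h(h(h(h(a)))))   [R2 at 1.1.1.1.1]
4. s(h(h(h(h(a)))))  →  s(h(h(h(a))))   [R2 at 1.1.1.1]
5. s(h(h(h(a))))  →  s(h(h(a)))   [R2 at 1.1.1]
6. s(h(h(a)))  →  s(h(a))   [R2 at 1.1]
7. s(h(a))  →  s(a)   [R2 at 1]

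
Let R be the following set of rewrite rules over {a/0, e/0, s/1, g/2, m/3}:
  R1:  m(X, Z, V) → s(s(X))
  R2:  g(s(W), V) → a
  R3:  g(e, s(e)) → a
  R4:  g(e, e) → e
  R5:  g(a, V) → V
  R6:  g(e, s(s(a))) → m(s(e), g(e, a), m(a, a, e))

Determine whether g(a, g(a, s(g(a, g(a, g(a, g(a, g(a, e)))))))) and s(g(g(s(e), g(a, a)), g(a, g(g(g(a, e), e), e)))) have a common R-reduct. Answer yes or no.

yes — NF(t₁) = s(e), NF(t₂) = s(e)

Reduce t₁ = g(a, g(a, s(g(a, g(a, g(a, g(a, g(a, e)))))))):
1. g(a, g(a, s(g(a, g(a, g(a, g(a, g(a, e))))))))  →  g(a, s(g(a, g(a, g(a, g(a, g(a, e)))))))   [R5 at ε]
2. g(a, s(g(a, g(a, g(a, g(a, g(a, e)))))))  →  s(g(a, g(a, g(a, g(a, g(a, e))))))   [R5 at ε]
3. s(g(a, g(a, g(a, g(a, g(a, e))))))  →  s(g(a, g(a, g(a, g(a, e)))))   [R5 at 1]
4. s(g(a, g(a, g(a, g(a, e)))))  →  s(g(a, g(a, g(a, e))))   [R5 at 1]
5. s(g(a, g(a, g(a, e))))  →  s(g(a, g(a, e)))   [R5 at 1]
6. s(g(a, g(a, e)))  →  s(g(a, e))   [R5 at 1]
7. s(g(a, e))  →  s(e)   [R5 at 1]

Reduce t₂ = s(g(g(s(e), g(a, a)), g(a, g(g(g(a, e), e), e)))):
1. s(g(g(s(e), g(a, a)), g(a, g(g(g(a, e), e), e))))  →  s(g(a, g(a, g(g(g(a, e), e), e))))   [R2 at 1.1]
2. s(g(a, g(a, g(g(g(a, e), e), e))))  →  s(g(a, g(g(g(a, e), e), e)))   [R5 at 1]
3. s(g(a, g(g(g(a, e), e), e)))  →  s(g(g(g(a, e), e), e))   [R5 at 1]
4. s(g(g(g(a, e), e), e))  →  s(g(g(e, e), e))   [R5 at 1.1.1]
5. s(g(g(e, e), e))  →  s(g(e, e))   [R4 at 1.1]
6. s(g(e, e))  →  s(e)   [R4 at 1]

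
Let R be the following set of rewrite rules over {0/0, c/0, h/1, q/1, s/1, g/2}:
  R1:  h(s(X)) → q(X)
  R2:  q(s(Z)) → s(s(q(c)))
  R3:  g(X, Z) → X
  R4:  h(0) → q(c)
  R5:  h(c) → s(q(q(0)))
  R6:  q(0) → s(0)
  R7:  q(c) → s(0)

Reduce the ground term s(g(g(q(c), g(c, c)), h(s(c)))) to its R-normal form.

s(s(0))

1. s(g(g(q(c), g(c, c)), h(s(c))))  →  s(g(q(c), g(c, c)))   [R3 at 1]
2. s(g(q(c), g(c, c)))  →  s(q(c))   [R3 at 1]
3. s(q(c))  →  s(s(0))   [R7 at 1]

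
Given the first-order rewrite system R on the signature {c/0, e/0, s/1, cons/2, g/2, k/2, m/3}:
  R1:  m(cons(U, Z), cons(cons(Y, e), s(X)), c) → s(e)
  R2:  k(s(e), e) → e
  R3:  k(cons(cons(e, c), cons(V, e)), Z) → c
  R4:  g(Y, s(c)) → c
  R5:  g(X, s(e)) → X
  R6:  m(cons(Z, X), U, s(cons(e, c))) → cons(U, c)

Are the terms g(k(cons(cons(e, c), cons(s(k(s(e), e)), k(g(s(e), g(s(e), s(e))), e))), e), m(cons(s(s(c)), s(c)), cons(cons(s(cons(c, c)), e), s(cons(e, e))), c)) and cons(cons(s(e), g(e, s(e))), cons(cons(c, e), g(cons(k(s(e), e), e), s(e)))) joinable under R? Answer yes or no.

no — NF(t₁) = c, NF(t₂) = cons(cons(s(e), e), cons(cons(c, e), cons(e, e)))

Reduce t₁ = g(k(cons(cons(e, c), cons(s(k(s(e), e)), k(g(s(e), g(s(e), s(e))), e))), e), m(cons(s(s(c)), s(c)), cons(cons(s(cons(c, c)), e), s(cons(e, e))), c)):
1. g(k(cons(cons(e, c), cons(s(k(s(e), e)), k(g(s(e), g(s(e), s(e))), e))), e), m(cons(s(s(c)), s(c)), cons(cons(s(cons(c, c)), e), s(cons(e, e))), c))  →  g(k(cons(cons(e, c), cons(s(e), k(g(s(e), g(s(e), s(e))), e))), e), m(cons(s(s(c)), s(c)), cons(cons(s(cons(c, c)), e), s(cons(e, e))), c))   [R2 at 1.1.2.1.1]
2. g(k(cons(cons(e, c), cons(s(e), k(g(s(e), g(s(e), s(e))), e))), e), m(cons(s(s(c)), s(c)), cons(cons(s(cons(c, c)), e), s(cons(e, e))), c))  →  g(k(cons(cons(e, c), cons(s(e), k(g(s(e), s(e)), e))), e), m(cons(s(s(c)), s(c)), cons(cons(s(cons(c, c)), e), s(cons(e, e))), c))   [R5 at 1.1.2.2.1.2]
3. g(k(cons(cons(e, c), cons(s(e), k(g(s(e), s(e)), e))), e), m(cons(s(s(c)), s(c)), cons(cons(s(cons(c, c)), e), s(cons(e, e))), c))  →  g(k(cons(cons(e, c), cons(s(e), k(s(e), e))), e), m(cons(s(s(c)), s(c)), cons(cons(s(cons(c, c)), e), s(cons(e, e))), c))   [R5 at 1.1.2.2.1]
4. g(k(cons(cons(e, c), cons(s(e), k(s(e), e))), e), m(cons(s(s(c)), s(c)), cons(cons(s(cons(c, c)), e), s(cons(e, e))), c))  →  g(k(cons(cons(e, c), cons(s(e), e)), e), m(cons(s(s(c)), s(c)), cons(cons(s(cons(c, c)), e), s(cons(e, e))), c))   [R2 at 1.1.2.2]
5. g(k(cons(cons(e, c), cons(s(e), e)), e), m(cons(s(s(c)), s(c)), cons(cons(s(cons(c, c)), e), s(cons(e, e))), c))  →  g(c, m(cons(s(s(c)), s(c)), cons(cons(s(cons(c, c)), e), s(cons(e, e))), c))   [R3 at 1]
6. g(c, m(cons(s(s(c)), s(c)), cons(cons(s(cons(c, c)), e), s(cons(e, e))), c))  →  g(c, s(e))   [R1 at 2]
7. g(c, s(e))  →  c   [R5 at ε]

Reduce t₂ = cons(cons(s(e), g(e, s(e))), cons(cons(c, e), g(cons(k(s(e), e), e), s(e)))):
1. cons(cons(s(e), g(e, s(e))), cons(cons(c, e), g(cons(k(s(e), e), e), s(e))))  →  cons(cons(s(e), e), cons(cons(c, e), g(cons(k(s(e), e), e), s(e))))   [R5 at 1.2]
2. cons(cons(s(e), e), cons(cons(c, e), g(cons(k(s(e), e), e), s(e))))  →  cons(cons(s(e), e), cons(cons(c, e), cons(k(s(e), e), e)))   [R5 at 2.2]
3. cons(cons(s(e), e), cons(cons(c, e), cons(k(s(e), e), e)))  →  cons(cons(s(e), e), cons(cons(c, e), cons(e, e)))   [R2 at 2.2.1]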